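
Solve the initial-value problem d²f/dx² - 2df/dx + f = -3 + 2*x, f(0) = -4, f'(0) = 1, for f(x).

f = 1 - 5*exp(x) + 2*x + 4*x*exp(x)

Characteristic equation r² - 2r + 1 = 0 has discriminant (-2)² - 4·(1) = 0, so r = 1 is a repeated root.
Hence f_h = (C1 + C2*x)*exp(x).
For the particular solution try f_p = A0 + A1*x. Substituting and matching coefficients of each power of x gives A0 = 1, A1 = 2, so f_p = 1 + 2*x.
General solution: f = 1 + 2*x + C1*exp(x) + C2*x*exp(x).
Apply the initial conditions: f(0) = 1 + C1 = -4 and f'(0) = 2 + C1 + C2 = 1. Solving gives C1 = -5, C2 = 4.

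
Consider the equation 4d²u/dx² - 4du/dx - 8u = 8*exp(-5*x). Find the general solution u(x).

u = exp(-5*x)/14 + C1*exp(2*x) + C2*exp(-x)

Divide through by 4: u'' - u' - 2u = 2*exp(-5*x).
Characteristic equation r² - r - 2 = 0 factors as (r - 2)(r + 1) = 0, so r = 2, -1.
Hence u_h = C1*exp(2*x) + C2*exp(-x).
Try u_p = A*exp(-5*x). Substituting into the equation and dividing by exp(-5*x) gives A = 1/14, so u_p = exp(-5*x)/14.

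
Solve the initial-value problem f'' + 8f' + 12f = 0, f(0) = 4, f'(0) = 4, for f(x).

f = -3*exp(-6*x) + 7*exp(-2*x)

Characteristic equation r² + 8r + 12 = 0 factors as (r + 6)(r + 2) = 0, so r = -6, -2.
Hence f_h = C1*exp(-6*x) + C2*exp(-2*x).
Apply the initial conditions: f(0) = C1 + C2 = 4 and f'(0) = -6*C1 - 2*C2 = 4. Solving gives C1 = -3, C2 = 7.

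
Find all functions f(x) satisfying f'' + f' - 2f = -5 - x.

Characteristic equation r² + r - 2 = 0 factors as (r + 2)(r - 1) = 0, so r = -2, 1.
Hence f_h = C1*exp(-2*x) + C2*exp(x).
For the particular solution try f_p = A0 + A1*x. Substituting and matching coefficients of each power of x gives A0 = 11/4, A1 = 1/2, so f_p = 11/4 + x/2.

f = 11/4 + x/2 + C1*exp(-2*x) + C2*exp(x)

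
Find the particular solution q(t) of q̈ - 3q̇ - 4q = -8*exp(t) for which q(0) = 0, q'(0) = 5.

Characteristic equation r² - 3r - 4 = 0 factors as (r - 4)(r + 1) = 0, so r = 4, -1.
Hence q_h = C1*exp(4*t) + C2*exp(-t).
Try q_p = A*exp(t). Substituting into the equation and dividing by exp(t) gives A = 4/3, so q_p = 4*exp(t)/3.
General solution: q = 4*exp(t)/3 + C1*exp(4*t) + C2*exp(-t).
Apply the initial conditions: q(0) = 4/3 + C1 + C2 = 0 and q'(0) = 4/3 - C2 + 4*C1 = 5. Solving gives C1 = 7/15, C2 = -9/5.

q = -9*exp(-t)/5 + 4*exp(t)/3 + 7*exp(4*t)/15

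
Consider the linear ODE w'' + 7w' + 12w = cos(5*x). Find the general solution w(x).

Characteristic equation r² + 7r + 12 = 0 factors as (r + 3)(r + 4) = 0, so r = -3, -4.
Hence w_h = C1*exp(-3*x) + C2*exp(-4*x).
Try w_p = A*cos(5*x) + B*sin(5*x). Substituting and equating the coefficients of cos(5x) and sin(5x) gives A = -13/1394, B = 35/1394, so w_p = -13*cos(5*x)/1394 + 35*sin(5*x)/1394.

w = -13*cos(5*x)/1394 + 35*sin(5*x)/1394 + C1*exp(-3*x) + C2*exp(-4*x)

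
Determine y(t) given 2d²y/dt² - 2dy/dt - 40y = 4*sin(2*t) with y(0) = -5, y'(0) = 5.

y = -431*exp(5*t)/261 - 151*exp(-4*t)/45 - 12*sin(2*t)/145 + cos(2*t)/145

Divide through by 2: y'' - y' - 20y = 2*sin(2*t).
Characteristic equation r² - r - 20 = 0 factors as (r - 5)(r + 4) = 0, so r = 5, -4.
Hence y_h = C1*exp(5*t) + C2*exp(-4*t).
Try y_p = A*cos(2*t) + B*sin(2*t). Substituting and equating the coefficients of cos(2t) and sin(2t) gives A = 1/145, B = -12/145, so y_p = -12*sin(2*t)/145 + cos(2*t)/145.
General solution: y = -12*sin(2*t)/145 + cos(2*t)/145 + C1*exp(5*t) + C2*exp(-4*t).
Apply the initial conditions: y(0) = 1/145 + C1 + C2 = -5 and y'(0) = -24/145 - 4*C2 + 5*C1 = 5. Solving gives C1 = -431/261, C2 = -151/45.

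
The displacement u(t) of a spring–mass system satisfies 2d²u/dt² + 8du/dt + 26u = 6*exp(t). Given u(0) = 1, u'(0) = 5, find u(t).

u = exp(t)/6 + 5*cos(3*t)*exp(-2*t)/6 + 13*exp(-2*t)*sin(3*t)/6

Divide through by 2: u'' + 4u' + 13u = 3*exp(t).
Characteristic equation r² + 4r + 13 = 0 has discriminant (4)² - 4·(13) = -36 < 0, so r = -2 ± 3i.
Hence u_h = C1*cos(3*t)*exp(-2*t) + C2*exp(-2*t)*sin(3*t).
Try u_p = A*exp(t). Substituting into the equation and dividing by exp(t) gives A = 1/6, so u_p = exp(t)/6.
General solution: u = exp(t)/6 + C1*cos(3*t)*exp(-2*t) + C2*exp(-2*t)*sin(3*t).
Apply the initial conditions: u(0) = 1/6 + C1 = 1 and u'(0) = 1/6 - 2*C1 + 3*C2 = 5. Solving gives C1 = 5/6, C2 = 13/6.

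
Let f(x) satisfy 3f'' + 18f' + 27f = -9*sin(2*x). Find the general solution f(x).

Divide through by 3: f'' + 6f' + 9f = -3*sin(2*x).
Characteristic equation r² + 6r + 9 = 0 has discriminant (6)² - 4·(9) = 0, so r = -3 is a repeated root.
Hence f_h = (C1 + C2*x)*exp(-3*x).
Try f_p = A*cos(2*x) + B*sin(2*x). Substituting and equating the coefficients of cos(2x) and sin(2x) gives A = 36/169, B = -15/169, so f_p = -15*sin(2*x)/169 + 36*cos(2*x)/169.

f = -15*sin(2*x)/169 + 36*cos(2*x)/169 + C1*exp(-3*x) + C2*x*exp(-3*x)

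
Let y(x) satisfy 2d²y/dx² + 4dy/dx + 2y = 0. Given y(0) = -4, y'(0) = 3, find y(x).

Divide through by 2: y'' + 2y' + y = 0.
Characteristic equation r² + 2r + 1 = 0 has discriminant (2)² - 4·(1) = 0, so r = -1 is a repeated root.
Hence y_h = (C1 + C2*x)*exp(-x).
Apply the initial conditions: y(0) = C1 = -4 and y'(0) = C2 - C1 = 3. Solving gives C1 = -4, C2 = -1.

y = -4*exp(-x) - x*exp(-x)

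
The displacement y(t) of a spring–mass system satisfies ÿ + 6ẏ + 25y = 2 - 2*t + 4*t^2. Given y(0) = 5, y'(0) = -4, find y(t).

Characteristic equation r² + 6r + 25 = 0 has discriminant (6)² - 4·(25) = -64 < 0, so r = -3 ± 4i.
Hence y_h = C1*cos(4*t)*exp(-3*t) + C2*exp(-3*t)*sin(4*t).
For the particular solution try y_p = A0 + A1*t + A2*t^2. Substituting and matching coefficients of each power of t gives A0 = 1638/15625, A1 = -98/625, A2 = 4/25, so y_p = 1638/15625 - 98*t/625 + 4*t^2/25.
General solution: y = 1638/15625 - 98*t/625 + 4*t^2/25 + C1*cos(4*t)*exp(-3*t) + C2*exp(-3*t)*sin(4*t).
Apply the initial conditions: y(0) = 1638/15625 + C1 = 5 and y'(0) = -98/625 - 3*C1 + 4*C2 = -4. Solving gives C1 = 76487/15625, C2 = 169411/62500.

y = 1638/15625 - 98*t/625 + 4*t**2/25 + 76487*cos(4*t)*exp(-3*t)/15625 + 169411*exp(-3*t)*sin(4*t)/62500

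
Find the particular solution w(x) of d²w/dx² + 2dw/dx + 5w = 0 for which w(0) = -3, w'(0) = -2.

w = -3*cos(2*x)*exp(-x) - 5*exp(-x)*sin(2*x)/2

Characteristic equation r² + 2r + 5 = 0 has discriminant (2)² - 4·(5) = -16 < 0, so r = -1 ± 2i.
Hence w_h = C1*cos(2*x)*exp(-x) + C2*exp(-x)*sin(2*x).
Apply the initial conditions: w(0) = C1 = -3 and w'(0) = -C1 + 2*C2 = -2. Solving gives C1 = -3, C2 = -5/2.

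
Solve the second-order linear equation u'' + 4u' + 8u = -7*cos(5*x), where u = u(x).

u = -140*sin(5*x)/689 + 119*cos(5*x)/689 + C1*cos(2*x)*exp(-2*x) + C2*exp(-2*x)*sin(2*x)

Characteristic equation r² + 4r + 8 = 0 has discriminant (4)² - 4·(8) = -16 < 0, so r = -2 ± 2i.
Hence u_h = C1*cos(2*x)*exp(-2*x) + C2*exp(-2*x)*sin(2*x).
Try u_p = A*cos(5*x) + B*sin(5*x). Substituting and equating the coefficients of cos(5x) and sin(5x) gives A = 119/689, B = -140/689, so u_p = -140*sin(5*x)/689 + 119*cos(5*x)/689.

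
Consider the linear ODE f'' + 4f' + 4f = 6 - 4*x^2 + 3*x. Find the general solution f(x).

f = -3/4 - x**2 + 11*x/4 + C1*exp(-2*x) + C2*x*exp(-2*x)

Characteristic equation r² + 4r + 4 = 0 has discriminant (4)² - 4·(4) = 0, so r = -2 is a repeated root.
Hence f_h = (C1 + C2*x)*exp(-2*x).
For the particular solution try f_p = A0 + A1*x + A2*x^2. Substituting and matching coefficients of each power of x gives A0 = -3/4, A1 = 11/4, A2 = -1, so f_p = -3/4 - x^2 + 11*x/4.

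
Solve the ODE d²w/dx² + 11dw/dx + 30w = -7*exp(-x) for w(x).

w = -7*exp(-x)/20 + C1*exp(-6*x) + C2*exp(-5*x)

Characteristic equation r² + 11r + 30 = 0 factors as (r + 6)(r + 5) = 0, so r = -6, -5.
Hence w_h = C1*exp(-6*x) + C2*exp(-5*x).
Try w_p = A*exp(-x). Substituting into the equation and dividing by exp(-x) gives A = -7/20, so w_p = -7*exp(-x)/20.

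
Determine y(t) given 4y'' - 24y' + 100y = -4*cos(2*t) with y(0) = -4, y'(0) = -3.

Divide through by 4: y'' - 6y' + 25y = -cos(2*t).
Characteristic equation r² - 6r + 25 = 0 has discriminant (-6)² - 4·(25) = -64 < 0, so r = 3 ± 4i.
Hence y_h = C1*cos(4*t)*exp(3*t) + C2*exp(3*t)*sin(4*t).
Try y_p = A*cos(2*t) + B*sin(2*t). Substituting and equating the coefficients of cos(2t) and sin(2t) gives A = -7/195, B = 4/195, so y_p = -7*cos(2*t)/195 + 4*sin(2*t)/195.
General solution: y = -7*cos(2*t)/195 + 4*sin(2*t)/195 + C1*cos(4*t)*exp(3*t) + C2*exp(3*t)*sin(4*t).
Apply the initial conditions: y(0) = -7/195 + C1 = -4 and y'(0) = 8/195 + 3*C1 + 4*C2 = -3. Solving gives C1 = -773/195, C2 = 863/390.

y = -7*cos(2*t)/195 + 4*sin(2*t)/195 - 773*cos(4*t)*exp(3*t)/195 + 863*exp(3*t)*sin(4*t)/390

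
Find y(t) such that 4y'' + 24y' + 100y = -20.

y = -1/5 + C1*cos(4*t)*exp(-3*t) + C2*exp(-3*t)*sin(4*t)

Divide through by 4: y'' + 6y' + 25y = -5.
Characteristic equation r² + 6r + 25 = 0 has discriminant (6)² - 4·(25) = -64 < 0, so r = -3 ± 4i.
Hence y_h = C1*cos(4*t)*exp(-3*t) + C2*exp(-3*t)*sin(4*t).
For the particular solution try y_p = A0. Substituting and matching coefficients of each power of t gives A0 = -1/5, so y_p = -1/5.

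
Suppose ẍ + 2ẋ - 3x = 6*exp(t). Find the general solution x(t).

x = C1*exp(-3*t) + C2*exp(t) + 3*t*exp(t)/2

Characteristic equation r² + 2r - 3 = 0 factors as (r + 3)(r - 1) = 0, so r = -3, 1.
Hence x_h = C1*exp(-3*t) + C2*exp(t).
Since exp(t) solves the homogeneous equation (r = 1 is a root of multiplicity 1), multiply the trial by t. Try x_p = A*t*exp(t). Substituting into the equation and dividing by exp(t) gives A = 3/2, so x_p = 3*t*exp(t)/2.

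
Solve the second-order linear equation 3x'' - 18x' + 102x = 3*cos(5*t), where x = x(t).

Divide through by 3: x'' - 6x' + 34x = cos(5*t).
Characteristic equation r² - 6r + 34 = 0 has discriminant (-6)² - 4·(34) = -100 < 0, so r = 3 ± 5i.
Hence x_h = C1*cos(5*t)*exp(3*t) + C2*exp(3*t)*sin(5*t).
Try x_p = A*cos(5*t) + B*sin(5*t). Substituting and equating the coefficients of cos(5t) and sin(5t) gives A = 1/109, B = -10/327, so x_p = -10*sin(5*t)/327 + cos(5*t)/109.

x = -10*sin(5*t)/327 + cos(5*t)/109 + C1*cos(5*t)*exp(3*t) + C2*exp(3*t)*sin(5*t)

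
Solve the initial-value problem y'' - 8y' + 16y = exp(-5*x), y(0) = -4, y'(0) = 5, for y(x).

y = -325*exp(4*x)/81 + exp(-5*x)/81 + 190*x*exp(4*x)/9

Characteristic equation r² - 8r + 16 = 0 has discriminant (-8)² - 4·(16) = 0, so r = 4 is a repeated root.
Hence y_h = (C1 + C2*x)*exp(4*x).
Try y_p = A*exp(-5*x). Substituting into the equation and dividing by exp(-5*x) gives A = 1/81, so y_p = exp(-5*x)/81.
General solution: y = exp(-5*x)/81 + C1*exp(4*x) + C2*x*exp(4*x).
Apply the initial conditions: y(0) = 1/81 + C1 = -4 and y'(0) = -5/81 + C2 + 4*C1 = 5. Solving gives C1 = -325/81, C2 = 190/9.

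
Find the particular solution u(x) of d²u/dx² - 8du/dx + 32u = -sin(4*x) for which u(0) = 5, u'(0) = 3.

Characteristic equation r² - 8r + 32 = 0 has discriminant (-8)² - 4·(32) = -64 < 0, so r = 4 ± 4i.
Hence u_h = C1*cos(4*x)*exp(4*x) + C2*exp(4*x)*sin(4*x).
Try u_p = A*cos(4*x) + B*sin(4*x). Substituting and equating the coefficients of cos(4x) and sin(4x) gives A = -1/40, B = -1/80, so u_p = -cos(4*x)/40 - sin(4*x)/80.
General solution: u = -cos(4*x)/40 - sin(4*x)/80 + C1*cos(4*x)*exp(4*x) + C2*exp(4*x)*sin(4*x).
Apply the initial conditions: u(0) = -1/40 + C1 = 5 and u'(0) = -1/20 + 4*C1 + 4*C2 = 3. Solving gives C1 = 201/40, C2 = -341/80.

u = -cos(4*x)/40 - sin(4*x)/80 - 341*exp(4*x)*sin(4*x)/80 + 201*cos(4*x)*exp(4*x)/40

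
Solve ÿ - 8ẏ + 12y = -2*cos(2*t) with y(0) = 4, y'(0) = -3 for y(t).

Characteristic equation r² - 8r + 12 = 0 factors as (r - 2)(r - 6) = 0, so r = 2, 6.
Hence y_h = C1*exp(2*t) + C2*exp(6*t).
Try y_p = A*cos(2*t) + B*sin(2*t). Substituting and equating the coefficients of cos(2t) and sin(2t) gives A = -1/20, B = 1/10, so y_p = -cos(2*t)/20 + sin(2*t)/10.
General solution: y = -cos(2*t)/20 + sin(2*t)/10 + C1*exp(2*t) + C2*exp(6*t).
Apply the initial conditions: y(0) = -1/20 + C1 + C2 = 4 and y'(0) = 1/5 + 2*C1 + 6*C2 = -3. Solving gives C1 = 55/8, C2 = -113/40.

y = -113*exp(6*t)/40 - cos(2*t)/20 + sin(2*t)/10 + 55*exp(2*t)/8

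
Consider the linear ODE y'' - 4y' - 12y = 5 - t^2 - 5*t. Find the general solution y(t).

Characteristic equation r² - 4r - 12 = 0 factors as (r - 6)(r + 2) = 0, so r = 6, -2.
Hence y_h = C1*exp(6*t) + C2*exp(-2*t).
For the particular solution try y_p = A0 + A1*t + A2*t^2. Substituting and matching coefficients of each power of t gives A0 = -113/216, A1 = 13/36, A2 = 1/12, so y_p = -113/216 + t^2/12 + 13*t/36.

y = -113/216 + t**2/12 + 13*t/36 + C1*exp(6*t) + C2*exp(-2*t)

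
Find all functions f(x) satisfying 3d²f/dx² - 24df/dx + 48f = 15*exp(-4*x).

f = 5*exp(-4*x)/64 + C1*exp(4*x) + C2*x*exp(4*x)

Divide through by 3: f'' - 8f' + 16f = 5*exp(-4*x).
Characteristic equation r² - 8r + 16 = 0 has discriminant (-8)² - 4·(16) = 0, so r = 4 is a repeated root.
Hence f_h = (C1 + C2*x)*exp(4*x).
Try f_p = A*exp(-4*x). Substituting into the equation and dividing by exp(-4*x) gives A = 5/64, so f_p = 5*exp(-4*x)/64.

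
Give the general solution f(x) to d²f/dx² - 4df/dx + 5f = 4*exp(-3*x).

Characteristic equation r² - 4r + 5 = 0 has discriminant (-4)² - 4·(5) = -4 < 0, so r = 2 ± i.
Hence f_h = C1*cos(x)*exp(2*x) + C2*exp(2*x)*sin(x).
Try f_p = A*exp(-3*x). Substituting into the equation and dividing by exp(-3*x) gives A = 2/13, so f_p = 2*exp(-3*x)/13.

f = 2*exp(-3*x)/13 + C1*cos(x)*exp(2*x) + C2*exp(2*x)*sin(x)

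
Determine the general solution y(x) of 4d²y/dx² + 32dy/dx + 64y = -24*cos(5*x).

Divide through by 4: y'' + 8y' + 16y = -6*cos(5*x).
Characteristic equation r² + 8r + 16 = 0 has discriminant (8)² - 4·(16) = 0, so r = -4 is a repeated root.
Hence y_h = (C1 + C2*x)*exp(-4*x).
Try y_p = A*cos(5*x) + B*sin(5*x). Substituting and equating the coefficients of cos(5x) and sin(5x) gives A = 54/1681, B = -240/1681, so y_p = -240*sin(5*x)/1681 + 54*cos(5*x)/1681.

y = -240*sin(5*x)/1681 + 54*cos(5*x)/1681 + C1*exp(-4*x) + C2*x*exp(-4*x)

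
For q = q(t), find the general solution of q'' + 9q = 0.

q = C1*cos(3*t) + C2*sin(3*t)

Characteristic equation r² + 9 = 0 has discriminant (0)² - 4·(9) = -36 < 0, so r = ± 3i.
Hence q_h = C1*cos(3*t) + C2*sin(3*t).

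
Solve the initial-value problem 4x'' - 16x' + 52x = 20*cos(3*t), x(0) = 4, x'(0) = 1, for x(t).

Divide through by 4: x'' - 4x' + 13x = 5*cos(3*t).
Characteristic equation r² - 4r + 13 = 0 has discriminant (-4)² - 4·(13) = -36 < 0, so r = 2 ± 3i.
Hence x_h = C1*cos(3*t)*exp(2*t) + C2*exp(2*t)*sin(3*t).
Try x_p = A*cos(3*t) + B*sin(3*t). Substituting and equating the coefficients of cos(3t) and sin(3t) gives A = 1/8, B = -3/8, so x_p = -3*sin(3*t)/8 + cos(3*t)/8.
General solution: x = -3*sin(3*t)/8 + cos(3*t)/8 + C1*cos(3*t)*exp(2*t) + C2*exp(2*t)*sin(3*t).
Apply the initial conditions: x(0) = 1/8 + C1 = 4 and x'(0) = -9/8 + 2*C1 + 3*C2 = 1. Solving gives C1 = 31/8, C2 = -15/8.

x = -3*sin(3*t)/8 + cos(3*t)/8 - 15*exp(2*t)*sin(3*t)/8 + 31*cos(3*t)*exp(2*t)/8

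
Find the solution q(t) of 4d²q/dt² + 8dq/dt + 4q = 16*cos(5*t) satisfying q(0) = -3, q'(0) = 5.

q = -483*exp(-t)/169 - 24*cos(5*t)/169 + 10*sin(5*t)/169 + 24*t*exp(-t)/13

Divide through by 4: q'' + 2q' + q = 4*cos(5*t).
Characteristic equation r² + 2r + 1 = 0 has discriminant (2)² - 4·(1) = 0, so r = -1 is a repeated root.
Hence q_h = (C1 + C2*t)*exp(-t).
Try q_p = A*cos(5*t) + B*sin(5*t). Substituting and equating the coefficients of cos(5t) and sin(5t) gives A = -24/169, B = 10/169, so q_p = -24*cos(5*t)/169 + 10*sin(5*t)/169.
General solution: q = -24*cos(5*t)/169 + 10*sin(5*t)/169 + C1*exp(-t) + C2*t*exp(-t).
Apply the initial conditions: q(0) = -24/169 + C1 = -3 and q'(0) = 50/169 + C2 - C1 = 5. Solving gives C1 = -483/169, C2 = 24/13.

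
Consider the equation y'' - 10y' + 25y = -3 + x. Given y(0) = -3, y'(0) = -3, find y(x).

y = -13/125 - 362*exp(5*x)/125 + x/25 + 286*x*exp(5*x)/25

Characteristic equation r² - 10r + 25 = 0 has discriminant (-10)² - 4·(25) = 0, so r = 5 is a repeated root.
Hence y_h = (C1 + C2*x)*exp(5*x).
For the particular solution try y_p = A0 + A1*x. Substituting and matching coefficients of each power of x gives A0 = -13/125, A1 = 1/25, so y_p = -13/125 + x/25.
General solution: y = -13/125 + x/25 + C1*exp(5*x) + C2*x*exp(5*x).
Apply the initial conditions: y(0) = -13/125 + C1 = -3 and y'(0) = 1/25 + C2 + 5*C1 = -3. Solving gives C1 = -362/125, C2 = 286/25.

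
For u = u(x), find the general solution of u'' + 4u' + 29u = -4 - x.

u = -112/841 - x/29 + C1*cos(5*x)*exp(-2*x) + C2*exp(-2*x)*sin(5*x)

Characteristic equation r² + 4r + 29 = 0 has discriminant (4)² - 4·(29) = -100 < 0, so r = -2 ± 5i.
Hence u_h = C1*cos(5*x)*exp(-2*x) + C2*exp(-2*x)*sin(5*x).
For the particular solution try u_p = A0 + A1*x. Substituting and matching coefficients of each power of x gives A0 = -112/841, A1 = -1/29, so u_p = -112/841 - x/29.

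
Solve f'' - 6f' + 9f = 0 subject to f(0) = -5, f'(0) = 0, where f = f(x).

f = -5*exp(3*x) + 15*x*exp(3*x)

Characteristic equation r² - 6r + 9 = 0 has discriminant (-6)² - 4·(9) = 0, so r = 3 is a repeated root.
Hence f_h = (C1 + C2*x)*exp(3*x).
Apply the initial conditions: f(0) = C1 = -5 and f'(0) = C2 + 3*C1 = 0. Solving gives C1 = -5, C2 = 15.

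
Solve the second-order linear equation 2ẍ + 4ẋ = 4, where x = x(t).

x = C2 + t + C1*exp(-2*t)

Divide through by 2: x'' + 2x' = 2.
Characteristic equation r² + 2r = 0 factors as (r + 2)r = 0, so r = -2, 0.
Hence x_h = C1*exp(-2*t) + C2.
Since 0 is a characteristic root (multiplicity 1), multiply the polynomial trial by t: try x_p = A0*t. Substituting and matching coefficients of each power of t gives A0 = 1, so x_p = t.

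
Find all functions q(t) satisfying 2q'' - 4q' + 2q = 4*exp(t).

Divide through by 2: q'' - 2q' + q = 2*exp(t).
Characteristic equation r² - 2r + 1 = 0 has discriminant (-2)² - 4·(1) = 0, so r = 1 is a repeated root.
Hence q_h = (C1 + C2*t)*exp(t).
Since exp(t) solves the homogeneous equation (r = 1 is a root of multiplicity 2), multiply the trial by t^2. Try q_p = A*t^2*exp(t). Substituting into the equation and dividing by exp(t) gives A = 1, so q_p = t^2*exp(t).

q = C1*exp(t) + t**2*exp(t) + C2*t*exp(t)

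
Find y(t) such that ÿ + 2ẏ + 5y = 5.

Characteristic equation r² + 2r + 5 = 0 has discriminant (2)² - 4·(5) = -16 < 0, so r = -1 ± 2i.
Hence y_h = C1*cos(2*t)*exp(-t) + C2*exp(-t)*sin(2*t).
For the particular solution try y_p = A0. Substituting and matching coefficients of each power of t gives A0 = 1, so y_p = 1.

y = 1 + C1*cos(2*t)*exp(-t) + C2*exp(-t)*sin(2*t)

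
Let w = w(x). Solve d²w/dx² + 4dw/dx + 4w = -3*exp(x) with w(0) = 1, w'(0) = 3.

w = -exp(x)/3 + 4*exp(-2*x)/3 + 6*x*exp(-2*x)

Characteristic equation r² + 4r + 4 = 0 has discriminant (4)² - 4·(4) = 0, so r = -2 is a repeated root.
Hence w_h = (C1 + C2*x)*exp(-2*x).
Try w_p = A*exp(x). Substituting into the equation and dividing by exp(x) gives A = -1/3, so w_p = -exp(x)/3.
General solution: w = -exp(x)/3 + C1*exp(-2*x) + C2*x*exp(-2*x).
Apply the initial conditions: w(0) = -1/3 + C1 = 1 and w'(0) = -1/3 + C2 - 2*C1 = 3. Solving gives C1 = 4/3, C2 = 6.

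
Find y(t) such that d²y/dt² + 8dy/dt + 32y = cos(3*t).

Characteristic equation r² + 8r + 32 = 0 has discriminant (8)² - 4·(32) = -64 < 0, so r = -4 ± 4i.
Hence y_h = C1*cos(4*t)*exp(-4*t) + C2*exp(-4*t)*sin(4*t).
Try y_p = A*cos(3*t) + B*sin(3*t). Substituting and equating the coefficients of cos(3t) and sin(3t) gives A = 23/1105, B = 24/1105, so y_p = 23*cos(3*t)/1105 + 24*sin(3*t)/1105.

y = 23*cos(3*t)/1105 + 24*sin(3*t)/1105 + C1*cos(4*t)*exp(-4*t) + C2*exp(-4*t)*sin(4*t)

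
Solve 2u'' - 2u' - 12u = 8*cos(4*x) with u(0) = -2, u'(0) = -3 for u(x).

Divide through by 2: u'' - u' - 6u = 4*cos(4*x).
Characteristic equation r² - r - 6 = 0 factors as (r + 2)(r - 3) = 0, so r = -2, 3.
Hence u_h = C1*exp(-2*x) + C2*exp(3*x).
Try u_p = A*cos(4*x) + B*sin(4*x). Substituting and equating the coefficients of cos(4x) and sin(4x) gives A = -22/125, B = -4/125, so u_p = -22*cos(4*x)/125 - 4*sin(4*x)/125.
General solution: u = -22*cos(4*x)/125 - 4*sin(4*x)/125 + C1*exp(-2*x) + C2*exp(3*x).
Apply the initial conditions: u(0) = -22/125 + C1 + C2 = -2 and u'(0) = -16/125 - 2*C1 + 3*C2 = -3. Solving gives C1 = -13/25, C2 = -163/125.

u = -163*exp(3*x)/125 - 22*cos(4*x)/125 - 13*exp(-2*x)/25 - 4*sin(4*x)/125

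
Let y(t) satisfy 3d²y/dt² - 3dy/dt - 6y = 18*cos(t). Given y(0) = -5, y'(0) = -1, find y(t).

y = -2*exp(-t) - 9*cos(t)/5 - 6*exp(2*t)/5 - 3*sin(t)/5

Divide through by 3: y'' - y' - 2y = 6*cos(t).
Characteristic equation r² - r - 2 = 0 factors as (r - 2)(r + 1) = 0, so r = 2, -1.
Hence y_h = C1*exp(2*t) + C2*exp(-t).
Try y_p = A*cos(t) + B*sin(t). Substituting and equating the coefficients of cos(t) and sin(t) gives A = -9/5, B = -3/5, so y_p = -9*cos(t)/5 - 3*sin(t)/5.
General solution: y = -9*cos(t)/5 - 3*sin(t)/5 + C1*exp(2*t) + C2*exp(-t).
Apply the initial conditions: y(0) = -9/5 + C1 + C2 = -5 and y'(0) = -3/5 - C2 + 2*C1 = -1. Solving gives C1 = -6/5, C2 = -2.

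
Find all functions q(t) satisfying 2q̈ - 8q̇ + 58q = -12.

q = -6/29 + C1*cos(5*t)*exp(2*t) + C2*exp(2*t)*sin(5*t)

Divide through by 2: q'' - 4q' + 29q = -6.
Characteristic equation r² - 4r + 29 = 0 has discriminant (-4)² - 4·(29) = -100 < 0, so r = 2 ± 5i.
Hence q_h = C1*cos(5*t)*exp(2*t) + C2*exp(2*t)*sin(5*t).
For the particular solution try q_p = A0. Substituting and matching coefficients of each power of t gives A0 = -6/29, so q_p = -6/29.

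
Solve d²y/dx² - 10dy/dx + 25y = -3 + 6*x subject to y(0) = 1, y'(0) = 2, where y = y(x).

Characteristic equation r² - 10r + 25 = 0 has discriminant (-10)² - 4·(25) = 0, so r = 5 is a repeated root.
Hence y_h = (C1 + C2*x)*exp(5*x).
For the particular solution try y_p = A0 + A1*x. Substituting and matching coefficients of each power of x gives A0 = -3/125, A1 = 6/25, so y_p = -3/125 + 6*x/25.
General solution: y = -3/125 + 6*x/25 + C1*exp(5*x) + C2*x*exp(5*x).
Apply the initial conditions: y(0) = -3/125 + C1 = 1 and y'(0) = 6/25 + C2 + 5*C1 = 2. Solving gives C1 = 128/125, C2 = -84/25.

y = -3/125 + 6*x/25 + 128*exp(5*x)/125 - 84*x*exp(5*x)/25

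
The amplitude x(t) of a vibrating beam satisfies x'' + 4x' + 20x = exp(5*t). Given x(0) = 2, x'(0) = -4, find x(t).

x = exp(5*t)/65 - 7*exp(-2*t)*sin(4*t)/260 + 129*cos(4*t)*exp(-2*t)/65

Characteristic equation r² + 4r + 20 = 0 has discriminant (4)² - 4·(20) = -64 < 0, so r = -2 ± 4i.
Hence x_h = C1*cos(4*t)*exp(-2*t) + C2*exp(-2*t)*sin(4*t).
Try x_p = A*exp(5*t). Substituting into the equation and dividing by exp(5*t) gives A = 1/65, so x_p = exp(5*t)/65.
General solution: x = exp(5*t)/65 + C1*cos(4*t)*exp(-2*t) + C2*exp(-2*t)*sin(4*t).
Apply the initial conditions: x(0) = 1/65 + C1 = 2 and x'(0) = 1/13 - 2*C1 + 4*C2 = -4. Solving gives C1 = 129/65, C2 = -7/260.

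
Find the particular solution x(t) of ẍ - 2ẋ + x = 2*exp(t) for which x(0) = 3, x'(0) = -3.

x = 3*exp(t) + t**2*exp(t) - 6*t*exp(t)

Characteristic equation r² - 2r + 1 = 0 has discriminant (-2)² - 4·(1) = 0, so r = 1 is a repeated root.
Hence x_h = (C1 + C2*t)*exp(t).
Since exp(t) solves the homogeneous equation (r = 1 is a root of multiplicity 2), multiply the trial by t^2. Try x_p = A*t^2*exp(t). Substituting into the equation and dividing by exp(t) gives A = 1, so x_p = t^2*exp(t).
General solution: x = C1*exp(t) + t^2*exp(t) + C2*t*exp(t).
Apply the initial conditions: x(0) = C1 = 3 and x'(0) = C1 + C2 = -3. Solving gives C1 = 3, C2 = -6.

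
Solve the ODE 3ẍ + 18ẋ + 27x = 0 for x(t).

x = C1*exp(-3*t) + C2*t*exp(-3*t)

Divide through by 3: x'' + 6x' + 9x = 0.
Characteristic equation r² + 6r + 9 = 0 has discriminant (6)² - 4·(9) = 0, so r = -3 is a repeated root.
Hence x_h = (C1 + C2*t)*exp(-3*t).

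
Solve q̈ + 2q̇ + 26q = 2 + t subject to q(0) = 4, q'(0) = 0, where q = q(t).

q = 25/338 + t/26 + 657*exp(-t)*sin(5*t)/845 + 1327*cos(5*t)*exp(-t)/338

Characteristic equation r² + 2r + 26 = 0 has discriminant (2)² - 4·(26) = -100 < 0, so r = -1 ± 5i.
Hence q_h = C1*cos(5*t)*exp(-t) + C2*exp(-t)*sin(5*t).
For the particular solution try q_p = A0 + A1*t. Substituting and matching coefficients of each power of t gives A0 = 25/338, A1 = 1/26, so q_p = 25/338 + t/26.
General solution: q = 25/338 + t/26 + C1*cos(5*t)*exp(-t) + C2*exp(-t)*sin(5*t).
Apply the initial conditions: q(0) = 25/338 + C1 = 4 and q'(0) = 1/26 - C1 + 5*C2 = 0. Solving gives C1 = 1327/338, C2 = 657/845.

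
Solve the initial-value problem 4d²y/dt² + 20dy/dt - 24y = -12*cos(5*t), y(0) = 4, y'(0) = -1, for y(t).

Divide through by 4: y'' + 5y' - 6y = -3*cos(5*t).
Characteristic equation r² + 5r - 6 = 0 factors as (r + 6)(r - 1) = 0, so r = -6, 1.
Hence y_h = C1*exp(-6*t) + C2*exp(t).
Try y_p = A*cos(5*t) + B*sin(5*t). Substituting and equating the coefficients of cos(5t) and sin(5t) gives A = 93/1586, B = -75/1586, so y_p = -75*sin(5*t)/1586 + 93*cos(5*t)/1586.
General solution: y = -75*sin(5*t)/1586 + 93*cos(5*t)/1586 + C1*exp(-6*t) + C2*exp(t).
Apply the initial conditions: y(0) = 93/1586 + C1 + C2 = 4 and y'(0) = -375/1586 + C2 - 6*C1 = -1. Solving gives C1 = 41/61, C2 = 85/26.

y = -75*sin(5*t)/1586 + 41*exp(-6*t)/61 + 85*exp(t)/26 + 93*cos(5*t)/1586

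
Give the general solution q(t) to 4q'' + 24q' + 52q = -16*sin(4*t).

Divide through by 4: q'' + 6q' + 13q = -4*sin(4*t).
Characteristic equation r² + 6r + 13 = 0 has discriminant (6)² - 4·(13) = -16 < 0, so r = -3 ± 2i.
Hence q_h = C1*cos(2*t)*exp(-3*t) + C2*exp(-3*t)*sin(2*t).
Try q_p = A*cos(4*t) + B*sin(4*t). Substituting and equating the coefficients of cos(4t) and sin(4t) gives A = 32/195, B = 4/195, so q_p = 4*sin(4*t)/195 + 32*cos(4*t)/195.

q = 4*sin(4*t)/195 + 32*cos(4*t)/195 + C1*cos(2*t)*exp(-3*t) + C2*exp(-3*t)*sin(2*t)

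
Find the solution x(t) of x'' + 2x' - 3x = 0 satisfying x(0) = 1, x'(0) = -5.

Characteristic equation r² + 2r - 3 = 0 factors as (r + 3)(r - 1) = 0, so r = -3, 1.
Hence x_h = C1*exp(-3*t) + C2*exp(t).
Apply the initial conditions: x(0) = C1 + C2 = 1 and x'(0) = C2 - 3*C1 = -5. Solving gives C1 = 3/2, C2 = -1/2.

x = -exp(t)/2 + 3*exp(-3*t)/2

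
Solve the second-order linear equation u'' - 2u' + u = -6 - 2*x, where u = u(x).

u = -10 - 2*x + C1*exp(x) + C2*x*exp(x)

Characteristic equation r² - 2r + 1 = 0 has discriminant (-2)² - 4·(1) = 0, so r = 1 is a repeated root.
Hence u_h = (C1 + C2*x)*exp(x).
For the particular solution try u_p = A0 + A1*x. Substituting and matching coefficients of each power of x gives A0 = -10, A1 = -2, so u_p = -10 - 2*x.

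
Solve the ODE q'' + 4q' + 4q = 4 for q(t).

Characteristic equation r² + 4r + 4 = 0 has discriminant (4)² - 4·(4) = 0, so r = -2 is a repeated root.
Hence q_h = (C1 + C2*t)*exp(-2*t).
For the particular solution try q_p = A0. Substituting and matching coefficients of each power of t gives A0 = 1, so q_p = 1.

q = 1 + C1*exp(-2*t) + C2*t*exp(-2*t)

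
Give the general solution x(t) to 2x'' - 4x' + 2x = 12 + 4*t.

Divide through by 2: x'' - 2x' + x = 6 + 2*t.
Characteristic equation r² - 2r + 1 = 0 has discriminant (-2)² - 4·(1) = 0, so r = 1 is a repeated root.
Hence x_h = (C1 + C2*t)*exp(t).
For the particular solution try x_p = A0 + A1*t. Substituting and matching coefficients of each power of t gives A0 = 10, A1 = 2, so x_p = 10 + 2*t.

x = 10 + 2*t + C1*exp(t) + C2*t*exp(t)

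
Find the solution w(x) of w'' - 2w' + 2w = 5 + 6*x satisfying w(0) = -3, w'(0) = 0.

Characteristic equation r² - 2r + 2 = 0 has discriminant (-2)² - 4·(2) = -4 < 0, so r = 1 ± i.
Hence w_h = C1*cos(x)*exp(x) + C2*exp(x)*sin(x).
For the particular solution try w_p = A0 + A1*x. Substituting and matching coefficients of each power of x gives A0 = 11/2, A1 = 3, so w_p = 11/2 + 3*x.
General solution: w = 11/2 + 3*x + C1*cos(x)*exp(x) + C2*exp(x)*sin(x).
Apply the initial conditions: w(0) = 11/2 + C1 = -3 and w'(0) = 3 + C1 + C2 = 0. Solving gives C1 = -17/2, C2 = 11/2.

w = 11/2 + 3*x - 17*cos(x)*exp(x)/2 + 11*exp(x)*sin(x)/2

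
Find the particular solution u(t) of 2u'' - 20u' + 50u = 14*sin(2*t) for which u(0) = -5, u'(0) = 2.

u = -4345*exp(5*t)/841 + 140*cos(2*t)/841 + 147*sin(2*t)/841 + 797*t*exp(5*t)/29

Divide through by 2: u'' - 10u' + 25u = 7*sin(2*t).
Characteristic equation r² - 10r + 25 = 0 has discriminant (-10)² - 4·(25) = 0, so r = 5 is a repeated root.
Hence u_h = (C1 + C2*t)*exp(5*t).
Try u_p = A*cos(2*t) + B*sin(2*t). Substituting and equating the coefficients of cos(2t) and sin(2t) gives A = 140/841, B = 147/841, so u_p = 140*cos(2*t)/841 + 147*sin(2*t)/841.
General solution: u = 140*cos(2*t)/841 + 147*sin(2*t)/841 + C1*exp(5*t) + C2*t*exp(5*t).
Apply the initial conditions: u(0) = 140/841 + C1 = -5 and u'(0) = 294/841 + C2 + 5*C1 = 2. Solving gives C1 = -4345/841, C2 = 797/29.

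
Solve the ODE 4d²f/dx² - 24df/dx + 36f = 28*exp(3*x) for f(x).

f = C1*exp(3*x) + 7*x**2*exp(3*x)/2 + C2*x*exp(3*x)

Divide through by 4: f'' - 6f' + 9f = 7*exp(3*x).
Characteristic equation r² - 6r + 9 = 0 has discriminant (-6)² - 4·(9) = 0, so r = 3 is a repeated root.
Hence f_h = (C1 + C2*x)*exp(3*x).
Since exp(3*x) solves the homogeneous equation (r = 3 is a root of multiplicity 2), multiply the trial by x^2. Try f_p = A*x^2*exp(3*x). Substituting into the equation and dividing by exp(3*x) gives A = 7/2, so f_p = 7*x^2*exp(3*x)/2.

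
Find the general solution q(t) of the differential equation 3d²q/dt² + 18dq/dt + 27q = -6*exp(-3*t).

q = C1*exp(-3*t) - t**2*exp(-3*t) + C2*t*exp(-3*t)

Divide through by 3: q'' + 6q' + 9q = -2*exp(-3*t).
Characteristic equation r² + 6r + 9 = 0 has discriminant (6)² - 4·(9) = 0, so r = -3 is a repeated root.
Hence q_h = (C1 + C2*t)*exp(-3*t).
Since exp(-3*t) solves the homogeneous equation (r = -3 is a root of multiplicity 2), multiply the trial by t^2. Try q_p = A*t^2*exp(-3*t). Substituting into the equation and dividing by exp(-3*t) gives A = -1, so q_p = -t^2*exp(-3*t).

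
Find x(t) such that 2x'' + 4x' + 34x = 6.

x = 3/17 + C1*cos(4*t)*exp(-t) + C2*exp(-t)*sin(4*t)

Divide through by 2: x'' + 2x' + 17x = 3.
Characteristic equation r² + 2r + 17 = 0 has discriminant (2)² - 4·(17) = -64 < 0, so r = -1 ± 4i.
Hence x_h = C1*cos(4*t)*exp(-t) + C2*exp(-t)*sin(4*t).
For the particular solution try x_p = A0. Substituting and matching coefficients of each power of t gives A0 = 3/17, so x_p = 3/17.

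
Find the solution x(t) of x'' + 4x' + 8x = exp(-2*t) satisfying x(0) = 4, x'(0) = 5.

x = exp(-2*t)/4 + 13*exp(-2*t)*sin(2*t)/2 + 15*cos(2*t)*exp(-2*t)/4

Characteristic equation r² + 4r + 8 = 0 has discriminant (4)² - 4·(8) = -16 < 0, so r = -2 ± 2i.
Hence x_h = C1*cos(2*t)*exp(-2*t) + C2*exp(-2*t)*sin(2*t).
Try x_p = A*exp(-2*t). Substituting into the equation and dividing by exp(-2*t) gives A = 1/4, so x_p = exp(-2*t)/4.
General solution: x = exp(-2*t)/4 + C1*cos(2*t)*exp(-2*t) + C2*exp(-2*t)*sin(2*t).
Apply the initial conditions: x(0) = 1/4 + C1 = 4 and x'(0) = -1/2 - 2*C1 + 2*C2 = 5. Solving gives C1 = 15/4, C2 = 13/2.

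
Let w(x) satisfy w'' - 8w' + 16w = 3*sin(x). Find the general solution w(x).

w = 24*cos(x)/289 + 45*sin(x)/289 + C1*exp(4*x) + C2*x*exp(4*x)

Characteristic equation r² - 8r + 16 = 0 has discriminant (-8)² - 4·(16) = 0, so r = 4 is a repeated root.
Hence w_h = (C1 + C2*x)*exp(4*x).
Try w_p = A*cos(x) + B*sin(x). Substituting and equating the coefficients of cos(x) and sin(x) gives A = 24/289, B = 45/289, so w_p = 24*cos(x)/289 + 45*sin(x)/289.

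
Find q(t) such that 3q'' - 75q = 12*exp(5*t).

Divide through by 3: q'' - 25q = 4*exp(5*t).
Characteristic equation r² - 25 = 0 factors as (r + 5)(r - 5) = 0, so r = -5, 5.
Hence q_h = C1*exp(-5*t) + C2*exp(5*t).
Since exp(5*t) solves the homogeneous equation (r = 5 is a root of multiplicity 1), multiply the trial by t. Try q_p = A*t*exp(5*t). Substituting into the equation and dividing by exp(5*t) gives A = 2/5, so q_p = 2*t*exp(5*t)/5.

q = C1*exp(-5*t) + C2*exp(5*t) + 2*t*exp(5*t)/5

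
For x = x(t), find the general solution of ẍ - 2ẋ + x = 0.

Characteristic equation r² - 2r + 1 = 0 has discriminant (-2)² - 4·(1) = 0, so r = 1 is a repeated root.
Hence x_h = (C1 + C2*t)*exp(t).

x = C1*exp(t) + C2*t*exp(t)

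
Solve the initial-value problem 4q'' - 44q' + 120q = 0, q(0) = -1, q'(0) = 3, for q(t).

q = -9*exp(5*t) + 8*exp(6*t)

Divide through by 4: q'' - 11q' + 30q = 0.
Characteristic equation r² - 11r + 30 = 0 factors as (r - 5)(r - 6) = 0, so r = 5, 6.
Hence q_h = C1*exp(5*t) + C2*exp(6*t).
Apply the initial conditions: q(0) = C1 + C2 = -1 and q'(0) = 5*C1 + 6*C2 = 3. Solving gives C1 = -9, C2 = 8.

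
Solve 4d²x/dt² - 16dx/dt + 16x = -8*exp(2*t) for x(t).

x = C1*exp(2*t) - t**2*exp(2*t) + C2*t*exp(2*t)

Divide through by 4: x'' - 4x' + 4x = -2*exp(2*t).
Characteristic equation r² - 4r + 4 = 0 has discriminant (-4)² - 4·(4) = 0, so r = 2 is a repeated root.
Hence x_h = (C1 + C2*t)*exp(2*t).
Since exp(2*t) solves the homogeneous equation (r = 2 is a root of multiplicity 2), multiply the trial by t^2. Try x_p = A*t^2*exp(2*t). Substituting into the equation and dividing by exp(2*t) gives A = -1, so x_p = -t^2*exp(2*t).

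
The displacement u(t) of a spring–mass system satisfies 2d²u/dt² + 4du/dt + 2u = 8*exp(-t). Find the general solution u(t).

Divide through by 2: u'' + 2u' + u = 4*exp(-t).
Characteristic equation r² + 2r + 1 = 0 has discriminant (2)² - 4·(1) = 0, so r = -1 is a repeated root.
Hence u_h = (C1 + C2*t)*exp(-t).
Since exp(-t) solves the homogeneous equation (r = -1 is a root of multiplicity 2), multiply the trial by t^2. Try u_p = A*t^2*exp(-t). Substituting into the equation and dividing by exp(-t) gives A = 2, so u_p = 2*t^2*exp(-t).

u = C1*exp(-t) + 2*t**2*exp(-t) + C2*t*exp(-t)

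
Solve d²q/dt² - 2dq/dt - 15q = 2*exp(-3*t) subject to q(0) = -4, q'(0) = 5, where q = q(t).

q = -101*exp(-3*t)/32 - 27*exp(5*t)/32 - t*exp(-3*t)/4

Characteristic equation r² - 2r - 15 = 0 factors as (r + 3)(r - 5) = 0, so r = -3, 5.
Hence q_h = C1*exp(-3*t) + C2*exp(5*t).
Since exp(-3*t) solves the homogeneous equation (r = -3 is a root of multiplicity 1), multiply the trial by t. Try q_p = A*t*exp(-3*t). Substituting into the equation and dividing by exp(-3*t) gives A = -1/4, so q_p = -t*exp(-3*t)/4.
General solution: q = C1*exp(-3*t) + C2*exp(5*t) - t*exp(-3*t)/4.
Apply the initial conditions: q(0) = C1 + C2 = -4 and q'(0) = -1/4 - 3*C1 + 5*C2 = 5. Solving gives C1 = -101/32, C2 = -27/32.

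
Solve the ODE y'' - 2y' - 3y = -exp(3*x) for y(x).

y = C1*exp(-x) + C2*exp(3*x) - x*exp(3*x)/4

Characteristic equation r² - 2r - 3 = 0 factors as (r + 1)(r - 3) = 0, so r = -1, 3.
Hence y_h = C1*exp(-x) + C2*exp(3*x).
Since exp(3*x) solves the homogeneous equation (r = 3 is a root of multiplicity 1), multiply the trial by x. Try y_p = A*x*exp(3*x). Substituting into the equation and dividing by exp(3*x) gives A = -1/4, so y_p = -x*exp(3*x)/4.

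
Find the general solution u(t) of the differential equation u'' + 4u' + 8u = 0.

Characteristic equation r² + 4r + 8 = 0 has discriminant (4)² - 4·(8) = -16 < 0, so r = -2 ± 2i.
Hence u_h = C1*cos(2*t)*exp(-2*t) + C2*exp(-2*t)*sin(2*t).

u = C1*cos(2*t)*exp(-2*t) + C2*exp(-2*t)*sin(2*t)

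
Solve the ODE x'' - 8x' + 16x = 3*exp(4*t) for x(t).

x = C1*exp(4*t) + 3*t**2*exp(4*t)/2 + C2*t*exp(4*t)

Characteristic equation r² - 8r + 16 = 0 has discriminant (-8)² - 4·(16) = 0, so r = 4 is a repeated root.
Hence x_h = (C1 + C2*t)*exp(4*t).
Since exp(4*t) solves the homogeneous equation (r = 4 is a root of multiplicity 2), multiply the trial by t^2. Try x_p = A*t^2*exp(4*t). Substituting into the equation and dividing by exp(4*t) gives A = 3/2, so x_p = 3*t^2*exp(4*t)/2.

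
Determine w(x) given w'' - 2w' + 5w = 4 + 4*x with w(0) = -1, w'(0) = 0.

w = 28/25 + 4*x/5 - 53*cos(2*x)*exp(x)/25 + 33*exp(x)*sin(2*x)/50

Characteristic equation r² - 2r + 5 = 0 has discriminant (-2)² - 4·(5) = -16 < 0, so r = 1 ± 2i.
Hence w_h = C1*cos(2*x)*exp(x) + C2*exp(x)*sin(2*x).
For the particular solution try w_p = A0 + A1*x. Substituting and matching coefficients of each power of x gives A0 = 28/25, A1 = 4/5, so w_p = 28/25 + 4*x/5.
General solution: w = 28/25 + 4*x/5 + C1*cos(2*x)*exp(x) + C2*exp(x)*sin(2*x).
Apply the initial conditions: w(0) = 28/25 + C1 = -1 and w'(0) = 4/5 + C1 + 2*C2 = 0. Solving gives C1 = -53/25, C2 = 33/50.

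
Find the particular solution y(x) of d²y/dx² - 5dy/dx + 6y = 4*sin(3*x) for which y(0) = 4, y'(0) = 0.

Characteristic equation r² - 5r + 6 = 0 factors as (r - 3)(r - 2) = 0, so r = 3, 2.
Hence y_h = C1*exp(3*x) + C2*exp(2*x).
Try y_p = A*cos(3*x) + B*sin(3*x). Substituting and equating the coefficients of cos(3x) and sin(3x) gives A = 10/39, B = -2/39, so y_p = -2*sin(3*x)/39 + 10*cos(3*x)/39.
General solution: y = -2*sin(3*x)/39 + 10*cos(3*x)/39 + C1*exp(3*x) + C2*exp(2*x).
Apply the initial conditions: y(0) = 10/39 + C1 + C2 = 4 and y'(0) = -2/13 + 2*C2 + 3*C1 = 0. Solving gives C1 = -22/3, C2 = 144/13.

y = -22*exp(3*x)/3 - 2*sin(3*x)/39 + 10*cos(3*x)/39 + 144*exp(2*x)/13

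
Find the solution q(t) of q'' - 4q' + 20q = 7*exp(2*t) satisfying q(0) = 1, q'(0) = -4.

Characteristic equation r² - 4r + 20 = 0 has discriminant (-4)² - 4·(20) = -64 < 0, so r = 2 ± 4i.
Hence q_h = C1*cos(4*t)*exp(2*t) + C2*exp(2*t)*sin(4*t).
Try q_p = A*exp(2*t). Substituting into the equation and dividing by exp(2*t) gives A = 7/16, so q_p = 7*exp(2*t)/16.
General solution: q = 7*exp(2*t)/16 + C1*cos(4*t)*exp(2*t) + C2*exp(2*t)*sin(4*t).
Apply the initial conditions: q(0) = 7/16 + C1 = 1 and q'(0) = 7/8 + 2*C1 + 4*C2 = -4. Solving gives C1 = 9/16, C2 = -3/2.

q = 7*exp(2*t)/16 - 3*exp(2*t)*sin(4*t)/2 + 9*cos(4*t)*exp(2*t)/16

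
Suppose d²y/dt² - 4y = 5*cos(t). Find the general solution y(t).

y = -cos(t) + C1*exp(-2*t) + C2*exp(2*t)

Characteristic equation r² - 4 = 0 factors as (r + 2)(r - 2) = 0, so r = -2, 2.
Hence y_h = C1*exp(-2*t) + C2*exp(2*t).
Try y_p = A*cos(t) + B*sin(t). Substituting and equating the coefficients of cos(t) and sin(t) gives A = -1, B = 0, so y_p = -cos(t).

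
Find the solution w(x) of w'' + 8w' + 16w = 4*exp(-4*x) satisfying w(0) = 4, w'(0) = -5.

w = 4*exp(-4*x) + 2*x**2*exp(-4*x) + 11*x*exp(-4*x)

Characteristic equation r² + 8r + 16 = 0 has discriminant (8)² - 4·(16) = 0, so r = -4 is a repeated root.
Hence w_h = (C1 + C2*x)*exp(-4*x).
Since exp(-4*x) solves the homogeneous equation (r = -4 is a root of multiplicity 2), multiply the trial by x^2. Try w_p = A*x^2*exp(-4*x). Substituting into the equation and dividing by exp(-4*x) gives A = 2, so w_p = 2*x^2*exp(-4*x).
General solution: w = C1*exp(-4*x) + 2*x^2*exp(-4*x) + C2*x*exp(-4*x).
Apply the initial conditions: w(0) = C1 = 4 and w'(0) = C2 - 4*C1 = -5. Solving gives C1 = 4, C2 = 11.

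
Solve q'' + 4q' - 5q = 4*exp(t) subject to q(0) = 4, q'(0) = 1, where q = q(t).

Characteristic equation r² + 4r - 5 = 0 factors as (r - 1)(r + 5) = 0, so r = 1, -5.
Hence q_h = C1*exp(t) + C2*exp(-5*t).
Since exp(t) solves the homogeneous equation (r = 1 is a root of multiplicity 1), multiply the trial by t. Try q_p = A*t*exp(t). Substituting into the equation and dividing by exp(t) gives A = 2/3, so q_p = 2*t*exp(t)/3.
General solution: q = C1*exp(t) + C2*exp(-5*t) + 2*t*exp(t)/3.
Apply the initial conditions: q(0) = C1 + C2 = 4 and q'(0) = 2/3 + C1 - 5*C2 = 1. Solving gives C1 = 61/18, C2 = 11/18.

q = 11*exp(-5*t)/18 + 61*exp(t)/18 + 2*t*exp(t)/3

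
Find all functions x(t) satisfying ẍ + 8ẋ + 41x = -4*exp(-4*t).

Characteristic equation r² + 8r + 41 = 0 has discriminant (8)² - 4·(41) = -100 < 0, so r = -4 ± 5i.
Hence x_h = C1*cos(5*t)*exp(-4*t) + C2*exp(-4*t)*sin(5*t).
Try x_p = A*exp(-4*t). Substituting into the equation and dividing by exp(-4*t) gives A = -4/25, so x_p = -4*exp(-4*t)/25.

x = -4*exp(-4*t)/25 + C1*cos(5*t)*exp(-4*t) + C2*exp(-4*t)*sin(5*t)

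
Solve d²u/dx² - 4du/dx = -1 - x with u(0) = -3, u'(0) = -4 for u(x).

u = -123/64 - 69*exp(4*x)/64 + x**2/8 + 5*x/16

Characteristic equation r² - 4r = 0 factors as (r - 4)r = 0, so r = 4, 0.
Hence u_h = C1*exp(4*x) + C2.
Since 0 is a characteristic root (multiplicity 1), multiply the polynomial trial by x: try u_p = x*(A0 + A1*x). Substituting and matching coefficients of each power of x gives A0 = 5/16, A1 = 1/8, so u_p = x^2/8 + 5*x/16.
General solution: u = C2 + x^2/8 + 5*x/16 + C1*exp(4*x).
Apply the initial conditions: u(0) = C1 + C2 = -3 and u'(0) = 5/16 + 4*C1 = -4. Solving gives C1 = -69/64, C2 = -123/64.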